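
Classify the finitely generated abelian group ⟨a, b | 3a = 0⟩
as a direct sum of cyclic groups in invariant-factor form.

rank_ℚ(R)=1; free=2−1=1
SNF(R) diag = [3] → torsion [3]

Answer: M ≅ ℤ^1 ⊕ ℤ/3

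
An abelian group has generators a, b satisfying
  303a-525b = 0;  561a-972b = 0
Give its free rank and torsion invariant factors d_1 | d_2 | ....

rank_ℚ(R)=2; free=2−2=0
SNF(R) diag = [3, 3] → torsion [3, 3]

Answer: M ≅ ℤ/3 ⊕ ℤ/3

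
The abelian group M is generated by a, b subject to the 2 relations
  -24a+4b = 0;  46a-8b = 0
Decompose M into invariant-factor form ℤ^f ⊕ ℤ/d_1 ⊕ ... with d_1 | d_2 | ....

Answer: M ≅ ℤ/2 ⊕ ℤ/4

Derivation:
rank_ℚ(R)=2; free=2−2=0
SNF(R) diag = [2, 4] → torsion [2, 4]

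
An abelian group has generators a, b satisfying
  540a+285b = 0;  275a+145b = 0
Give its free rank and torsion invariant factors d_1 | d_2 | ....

Answer: M ≅ ℤ/5 ⊕ ℤ/15

Derivation:
rank_ℚ(R)=2; free=2−2=0
SNF(R) diag = [5, 15] → torsion [5, 15]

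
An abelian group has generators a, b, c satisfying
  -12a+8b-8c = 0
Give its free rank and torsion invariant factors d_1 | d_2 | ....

Answer: M ≅ ℤ^2 ⊕ ℤ/4

Derivation:
rank_ℚ(R)=1; free=3−1=2
SNF(R) diag = [4] → torsion [4]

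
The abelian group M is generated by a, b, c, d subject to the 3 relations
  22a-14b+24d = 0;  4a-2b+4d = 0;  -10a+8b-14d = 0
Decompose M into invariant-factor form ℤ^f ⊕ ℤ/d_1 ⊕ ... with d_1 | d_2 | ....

rank_ℚ(R)=3; free=4−3=1
SNF(R) diag = [2, 2, 6] → torsion [2, 2, 6]

Answer: M ≅ ℤ^1 ⊕ ℤ/2 ⊕ ℤ/2 ⊕ ℤ/6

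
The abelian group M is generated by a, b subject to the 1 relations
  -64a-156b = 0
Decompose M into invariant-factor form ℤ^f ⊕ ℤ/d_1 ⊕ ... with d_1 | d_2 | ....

Answer: M ≅ ℤ^1 ⊕ ℤ/4

Derivation:
rank_ℚ(R)=1; free=2−1=1
SNF(R) diag = [4] → torsion [4]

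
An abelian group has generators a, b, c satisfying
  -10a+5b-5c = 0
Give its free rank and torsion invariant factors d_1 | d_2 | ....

rank_ℚ(R)=1; free=3−1=2
SNF(R) diag = [5] → torsion [5]

Answer: M ≅ ℤ^2 ⊕ ℤ/5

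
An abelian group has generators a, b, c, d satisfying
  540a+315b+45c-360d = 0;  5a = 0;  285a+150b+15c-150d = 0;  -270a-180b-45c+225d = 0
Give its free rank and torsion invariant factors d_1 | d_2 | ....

Answer: M ≅ ℤ/5 ⊕ ℤ/15 ⊕ ℤ/45 ⊕ ℤ/135

Derivation:
rank_ℚ(R)=4; free=4−4=0
SNF(R) diag = [5, 15, 45, 135] → torsion [5, 15, 45, 135]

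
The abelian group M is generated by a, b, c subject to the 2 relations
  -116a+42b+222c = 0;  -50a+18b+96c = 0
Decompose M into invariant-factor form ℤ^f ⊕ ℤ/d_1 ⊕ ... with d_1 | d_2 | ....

Answer: M ≅ ℤ^1 ⊕ ℤ/2 ⊕ ℤ/6

Derivation:
rank_ℚ(R)=2; free=3−2=1
SNF(R) diag = [2, 6] → torsion [2, 6]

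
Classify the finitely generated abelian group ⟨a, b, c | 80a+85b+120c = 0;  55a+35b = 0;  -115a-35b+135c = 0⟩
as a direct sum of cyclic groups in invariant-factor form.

Answer: M ≅ ℤ/5 ⊕ ℤ/15 ⊕ ℤ/15

Derivation:
rank_ℚ(R)=3; free=3−3=0
SNF(R) diag = [5, 15, 15] → torsion [5, 15, 15]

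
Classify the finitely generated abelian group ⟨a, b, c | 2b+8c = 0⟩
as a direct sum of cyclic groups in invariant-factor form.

rank_ℚ(R)=1; free=3−1=2
SNF(R) diag = [2] → torsion [2]

Answer: M ≅ ℤ^2 ⊕ ℤ/2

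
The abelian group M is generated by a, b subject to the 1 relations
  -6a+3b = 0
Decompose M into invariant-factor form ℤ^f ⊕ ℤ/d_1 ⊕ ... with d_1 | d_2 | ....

Answer: M ≅ ℤ^1 ⊕ ℤ/3

Derivation:
rank_ℚ(R)=1; free=2−1=1
SNF(R) diag = [3] → torsion [3]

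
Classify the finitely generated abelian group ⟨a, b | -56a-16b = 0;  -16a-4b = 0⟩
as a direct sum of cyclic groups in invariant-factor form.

rank_ℚ(R)=2; free=2−2=0
SNF(R) diag = [4, 8] → torsion [4, 8]

Answer: M ≅ ℤ/4 ⊕ ℤ/8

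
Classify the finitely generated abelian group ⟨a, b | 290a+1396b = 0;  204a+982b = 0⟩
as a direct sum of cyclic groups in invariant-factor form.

Answer: M ≅ ℤ/2 ⊕ ℤ/2

Derivation:
rank_ℚ(R)=2; free=2−2=0
SNF(R) diag = [2, 2] → torsion [2, 2]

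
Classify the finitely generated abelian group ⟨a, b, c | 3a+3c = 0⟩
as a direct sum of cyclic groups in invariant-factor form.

rank_ℚ(R)=1; free=3−1=2
SNF(R) diag = [3] → torsion [3]

Answer: M ≅ ℤ^2 ⊕ ℤ/3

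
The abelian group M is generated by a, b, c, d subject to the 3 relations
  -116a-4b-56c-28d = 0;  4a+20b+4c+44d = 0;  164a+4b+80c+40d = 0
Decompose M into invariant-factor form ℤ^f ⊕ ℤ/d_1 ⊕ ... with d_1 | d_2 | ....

rank_ℚ(R)=3; free=4−3=1
SNF(R) diag = [4, 12, 12] → torsion [4, 12, 12]

Answer: M ≅ ℤ^1 ⊕ ℤ/4 ⊕ ℤ/12 ⊕ ℤ/12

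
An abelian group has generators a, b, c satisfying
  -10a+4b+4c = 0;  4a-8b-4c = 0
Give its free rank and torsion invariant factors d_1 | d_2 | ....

Answer: M ≅ ℤ^1 ⊕ ℤ/2 ⊕ ℤ/4

Derivation:
rank_ℚ(R)=2; free=3−2=1
SNF(R) diag = [2, 4] → torsion [2, 4]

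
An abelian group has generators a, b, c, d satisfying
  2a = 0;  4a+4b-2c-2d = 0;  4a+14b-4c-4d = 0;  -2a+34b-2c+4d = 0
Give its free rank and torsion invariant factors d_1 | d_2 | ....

Answer: M ≅ ℤ/2 ⊕ ℤ/2 ⊕ ℤ/6 ⊕ ℤ/6

Derivation:
rank_ℚ(R)=4; free=4−4=0
SNF(R) diag = [2, 2, 6, 6] → torsion [2, 2, 6, 6]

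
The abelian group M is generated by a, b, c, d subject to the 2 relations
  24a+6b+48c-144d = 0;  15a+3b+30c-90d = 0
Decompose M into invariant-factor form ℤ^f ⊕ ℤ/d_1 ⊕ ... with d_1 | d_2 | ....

rank_ℚ(R)=2; free=4−2=2
SNF(R) diag = [3, 6] → torsion [3, 6]

Answer: M ≅ ℤ^2 ⊕ ℤ/3 ⊕ ℤ/6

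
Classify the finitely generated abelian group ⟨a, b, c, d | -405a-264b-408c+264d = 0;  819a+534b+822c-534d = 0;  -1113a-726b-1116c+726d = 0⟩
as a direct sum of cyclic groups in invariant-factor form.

rank_ℚ(R)=3; free=4−3=1
SNF(R) diag = [3, 6, 18] → torsion [3, 6, 18]

Answer: M ≅ ℤ^1 ⊕ ℤ/3 ⊕ ℤ/6 ⊕ ℤ/18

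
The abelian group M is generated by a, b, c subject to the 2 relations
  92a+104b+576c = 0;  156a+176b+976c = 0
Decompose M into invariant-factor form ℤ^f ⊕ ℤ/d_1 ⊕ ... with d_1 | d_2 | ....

Answer: M ≅ ℤ^1 ⊕ ℤ/4 ⊕ ℤ/8

Derivation:
rank_ℚ(R)=2; free=3−2=1
SNF(R) diag = [4, 8] → torsion [4, 8]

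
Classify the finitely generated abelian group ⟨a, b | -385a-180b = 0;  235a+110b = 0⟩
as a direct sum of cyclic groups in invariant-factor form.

rank_ℚ(R)=2; free=2−2=0
SNF(R) diag = [5, 10] → torsion [5, 10]

Answer: M ≅ ℤ/5 ⊕ ℤ/10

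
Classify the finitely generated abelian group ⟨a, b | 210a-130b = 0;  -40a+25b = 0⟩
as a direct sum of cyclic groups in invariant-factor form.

rank_ℚ(R)=2; free=2−2=0
SNF(R) diag = [5, 10] → torsion [5, 10]

Answer: M ≅ ℤ/5 ⊕ ℤ/10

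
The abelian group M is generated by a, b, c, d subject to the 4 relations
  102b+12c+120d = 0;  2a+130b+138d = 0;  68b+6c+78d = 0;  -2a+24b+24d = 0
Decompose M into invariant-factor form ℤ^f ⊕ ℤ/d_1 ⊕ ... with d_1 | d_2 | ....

rank_ℚ(R)=4; free=4−4=0
SNF(R) diag = [2, 2, 6, 18] → torsion [2, 2, 6, 18]

Answer: M ≅ ℤ/2 ⊕ ℤ/2 ⊕ ℤ/6 ⊕ ℤ/18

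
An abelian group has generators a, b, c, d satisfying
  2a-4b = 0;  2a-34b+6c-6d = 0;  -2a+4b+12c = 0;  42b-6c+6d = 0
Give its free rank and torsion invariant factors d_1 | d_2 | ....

rank_ℚ(R)=4; free=4−4=0
SNF(R) diag = [2, 6, 12, 12] → torsion [2, 6, 12, 12]

Answer: M ≅ ℤ/2 ⊕ ℤ/6 ⊕ ℤ/12 ⊕ ℤ/12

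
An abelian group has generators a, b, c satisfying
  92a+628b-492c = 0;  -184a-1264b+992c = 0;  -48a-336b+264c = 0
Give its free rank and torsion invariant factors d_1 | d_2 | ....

rank_ℚ(R)=3; free=3−3=0
SNF(R) diag = [4, 8, 24] → torsion [4, 8, 24]

Answer: M ≅ ℤ/4 ⊕ ℤ/8 ⊕ ℤ/24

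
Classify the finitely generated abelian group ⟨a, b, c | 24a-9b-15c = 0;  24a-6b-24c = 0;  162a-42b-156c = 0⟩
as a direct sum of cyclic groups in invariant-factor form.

Answer: M ≅ ℤ/3 ⊕ ℤ/6 ⊕ ℤ/6

Derivation:
rank_ℚ(R)=3; free=3−3=0
SNF(R) diag = [3, 6, 6] → torsion [3, 6, 6]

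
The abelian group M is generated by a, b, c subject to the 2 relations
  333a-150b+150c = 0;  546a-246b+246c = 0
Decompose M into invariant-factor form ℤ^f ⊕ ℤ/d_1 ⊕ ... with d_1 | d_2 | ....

rank_ℚ(R)=2; free=3−2=1
SNF(R) diag = [3, 6] → torsion [3, 6]

Answer: M ≅ ℤ^1 ⊕ ℤ/3 ⊕ ℤ/6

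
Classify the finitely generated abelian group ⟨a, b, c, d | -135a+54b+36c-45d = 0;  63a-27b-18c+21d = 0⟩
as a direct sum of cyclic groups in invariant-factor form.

Answer: M ≅ ℤ^2 ⊕ ℤ/3 ⊕ ℤ/9

Derivation:
rank_ℚ(R)=2; free=4−2=2
SNF(R) diag = [3, 9] → torsion [3, 9]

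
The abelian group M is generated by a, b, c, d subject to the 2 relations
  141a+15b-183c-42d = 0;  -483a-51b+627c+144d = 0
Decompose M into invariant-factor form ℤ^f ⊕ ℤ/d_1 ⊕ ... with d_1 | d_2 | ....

rank_ℚ(R)=2; free=4−2=2
SNF(R) diag = [3, 6] → torsion [3, 6]

Answer: M ≅ ℤ^2 ⊕ ℤ/3 ⊕ ℤ/6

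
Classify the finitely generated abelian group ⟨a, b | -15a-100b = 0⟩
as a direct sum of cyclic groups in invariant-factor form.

Answer: M ≅ ℤ^1 ⊕ ℤ/5

Derivation:
rank_ℚ(R)=1; free=2−1=1
SNF(R) diag = [5] → torsion [5]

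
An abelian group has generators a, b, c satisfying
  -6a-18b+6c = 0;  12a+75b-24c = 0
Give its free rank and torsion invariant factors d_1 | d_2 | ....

rank_ℚ(R)=2; free=3−2=1
SNF(R) diag = [3, 6] → torsion [3, 6]

Answer: M ≅ ℤ^1 ⊕ ℤ/3 ⊕ ℤ/6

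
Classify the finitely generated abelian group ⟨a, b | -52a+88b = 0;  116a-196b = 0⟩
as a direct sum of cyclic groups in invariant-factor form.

Answer: M ≅ ℤ/4 ⊕ ℤ/4

Derivation:
rank_ℚ(R)=2; free=2−2=0
SNF(R) diag = [4, 4] → torsion [4, 4]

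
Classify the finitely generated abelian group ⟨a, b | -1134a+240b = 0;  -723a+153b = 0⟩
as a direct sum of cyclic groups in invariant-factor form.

Answer: M ≅ ℤ/3 ⊕ ℤ/6

Derivation:
rank_ℚ(R)=2; free=2−2=0
SNF(R) diag = [3, 6] → torsion [3, 6]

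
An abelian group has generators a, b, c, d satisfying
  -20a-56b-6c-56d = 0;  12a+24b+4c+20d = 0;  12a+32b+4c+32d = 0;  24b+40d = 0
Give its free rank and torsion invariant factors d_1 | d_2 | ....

Answer: M ≅ ℤ/2 ⊕ ℤ/4 ⊕ ℤ/4 ⊕ ℤ/8

Derivation:
rank_ℚ(R)=4; free=4−4=0
SNF(R) diag = [2, 4, 4, 8] → torsion [2, 4, 4, 8]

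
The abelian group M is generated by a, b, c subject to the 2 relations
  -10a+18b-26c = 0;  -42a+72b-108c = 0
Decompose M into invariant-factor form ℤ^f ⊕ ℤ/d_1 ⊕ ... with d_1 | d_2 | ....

Answer: M ≅ ℤ^1 ⊕ ℤ/2 ⊕ ℤ/6

Derivation:
rank_ℚ(R)=2; free=3−2=1
SNF(R) diag = [2, 6] → torsion [2, 6]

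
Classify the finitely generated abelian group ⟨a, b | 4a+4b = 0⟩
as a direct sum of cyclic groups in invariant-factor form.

Answer: M ≅ ℤ^1 ⊕ ℤ/4

Derivation:
rank_ℚ(R)=1; free=2−1=1
SNF(R) diag = [4] → torsion [4]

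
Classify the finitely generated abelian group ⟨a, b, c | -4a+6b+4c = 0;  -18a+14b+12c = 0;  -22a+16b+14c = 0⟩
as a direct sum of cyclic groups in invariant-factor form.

Answer: M ≅ ℤ/2 ⊕ ℤ/2 ⊕ ℤ/2

Derivation:
rank_ℚ(R)=3; free=3−3=0
SNF(R) diag = [2, 2, 2] → torsion [2, 2, 2]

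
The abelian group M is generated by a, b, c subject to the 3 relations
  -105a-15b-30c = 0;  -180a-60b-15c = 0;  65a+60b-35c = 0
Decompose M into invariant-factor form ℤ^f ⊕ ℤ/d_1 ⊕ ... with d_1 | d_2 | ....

Answer: M ≅ ℤ/5 ⊕ ℤ/15 ⊕ ℤ/15

Derivation:
rank_ℚ(R)=3; free=3−3=0
SNF(R) diag = [5, 15, 15] → torsion [5, 15, 15]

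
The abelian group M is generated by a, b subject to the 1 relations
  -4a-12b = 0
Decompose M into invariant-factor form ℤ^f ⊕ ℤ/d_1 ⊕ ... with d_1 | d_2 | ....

Answer: M ≅ ℤ^1 ⊕ ℤ/4

Derivation:
rank_ℚ(R)=1; free=2−1=1
SNF(R) diag = [4] → torsion [4]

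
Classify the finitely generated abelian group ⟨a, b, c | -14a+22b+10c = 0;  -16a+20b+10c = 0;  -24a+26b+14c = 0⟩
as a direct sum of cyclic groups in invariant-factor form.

Answer: M ≅ ℤ/2 ⊕ ℤ/2 ⊕ ℤ/2

Derivation:
rank_ℚ(R)=3; free=3−3=0
SNF(R) diag = [2, 2, 2] → torsion [2, 2, 2]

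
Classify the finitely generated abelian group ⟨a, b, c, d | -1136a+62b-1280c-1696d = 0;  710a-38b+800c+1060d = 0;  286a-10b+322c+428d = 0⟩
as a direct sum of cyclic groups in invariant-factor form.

rank_ℚ(R)=3; free=4−3=1
SNF(R) diag = [2, 6, 18] → torsion [2, 6, 18]

Answer: M ≅ ℤ^1 ⊕ ℤ/2 ⊕ ℤ/6 ⊕ ℤ/18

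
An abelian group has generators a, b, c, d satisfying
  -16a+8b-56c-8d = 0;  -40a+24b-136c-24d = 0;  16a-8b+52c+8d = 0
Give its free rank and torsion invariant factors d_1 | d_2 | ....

Answer: M ≅ ℤ^1 ⊕ ℤ/4 ⊕ ℤ/8 ⊕ ℤ/8

Derivation:
rank_ℚ(R)=3; free=4−3=1
SNF(R) diag = [4, 8, 8] → torsion [4, 8, 8]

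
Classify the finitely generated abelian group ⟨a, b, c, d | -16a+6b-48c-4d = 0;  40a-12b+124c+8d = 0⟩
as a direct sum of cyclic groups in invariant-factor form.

rank_ℚ(R)=2; free=4−2=2
SNF(R) diag = [2, 4] → torsion [2, 4]

Answer: M ≅ ℤ^2 ⊕ ℤ/2 ⊕ ℤ/4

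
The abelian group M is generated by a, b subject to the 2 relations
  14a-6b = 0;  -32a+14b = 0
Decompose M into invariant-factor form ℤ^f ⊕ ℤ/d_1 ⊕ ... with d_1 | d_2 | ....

rank_ℚ(R)=2; free=2−2=0
SNF(R) diag = [2, 2] → torsion [2, 2]

Answer: M ≅ ℤ/2 ⊕ ℤ/2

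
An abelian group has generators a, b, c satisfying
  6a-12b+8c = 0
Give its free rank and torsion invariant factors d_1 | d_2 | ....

Answer: M ≅ ℤ^2 ⊕ ℤ/2

Derivation:
rank_ℚ(R)=1; free=3−1=2
SNF(R) diag = [2] → torsion [2]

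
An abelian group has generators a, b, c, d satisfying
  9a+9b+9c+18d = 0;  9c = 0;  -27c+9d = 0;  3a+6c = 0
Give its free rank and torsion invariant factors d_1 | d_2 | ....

Answer: M ≅ ℤ/3 ⊕ ℤ/9 ⊕ ℤ/9 ⊕ ℤ/9

Derivation:
rank_ℚ(R)=4; free=4−4=0
SNF(R) diag = [3, 9, 9, 9] → torsion [3, 9, 9, 9]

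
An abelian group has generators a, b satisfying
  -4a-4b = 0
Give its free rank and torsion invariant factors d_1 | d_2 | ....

Answer: M ≅ ℤ^1 ⊕ ℤ/4

Derivation:
rank_ℚ(R)=1; free=2−1=1
SNF(R) diag = [4] → torsion [4]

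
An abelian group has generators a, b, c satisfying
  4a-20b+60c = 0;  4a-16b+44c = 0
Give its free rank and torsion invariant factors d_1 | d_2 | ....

Answer: M ≅ ℤ^1 ⊕ ℤ/4 ⊕ ℤ/4

Derivation:
rank_ℚ(R)=2; free=3−2=1
SNF(R) diag = [4, 4] → torsion [4, 4]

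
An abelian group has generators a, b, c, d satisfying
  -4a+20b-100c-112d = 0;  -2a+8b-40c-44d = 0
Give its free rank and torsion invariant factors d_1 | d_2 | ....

Answer: M ≅ ℤ^2 ⊕ ℤ/2 ⊕ ℤ/4

Derivation:
rank_ℚ(R)=2; free=4−2=2
SNF(R) diag = [2, 4] → torsion [2, 4]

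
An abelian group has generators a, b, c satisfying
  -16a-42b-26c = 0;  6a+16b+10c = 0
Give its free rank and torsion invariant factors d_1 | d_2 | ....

rank_ℚ(R)=2; free=3−2=1
SNF(R) diag = [2, 2] → torsion [2, 2]

Answer: M ≅ ℤ^1 ⊕ ℤ/2 ⊕ ℤ/2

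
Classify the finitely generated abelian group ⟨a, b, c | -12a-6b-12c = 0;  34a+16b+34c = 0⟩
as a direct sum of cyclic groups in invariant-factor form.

Answer: M ≅ ℤ^1 ⊕ ℤ/2 ⊕ ℤ/6

Derivation:
rank_ℚ(R)=2; free=3−2=1
SNF(R) diag = [2, 6] → torsion [2, 6]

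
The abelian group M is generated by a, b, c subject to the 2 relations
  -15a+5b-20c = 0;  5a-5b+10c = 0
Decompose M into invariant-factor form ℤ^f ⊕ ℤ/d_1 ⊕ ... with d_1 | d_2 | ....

Answer: M ≅ ℤ^1 ⊕ ℤ/5 ⊕ ℤ/10

Derivation:
rank_ℚ(R)=2; free=3−2=1
SNF(R) diag = [5, 10] → torsion [5, 10]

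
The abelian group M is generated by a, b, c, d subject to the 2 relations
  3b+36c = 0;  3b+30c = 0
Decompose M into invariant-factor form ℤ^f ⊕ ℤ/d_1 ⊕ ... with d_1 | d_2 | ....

Answer: M ≅ ℤ^2 ⊕ ℤ/3 ⊕ ℤ/6

Derivation:
rank_ℚ(R)=2; free=4−2=2
SNF(R) diag = [3, 6] → torsion [3, 6]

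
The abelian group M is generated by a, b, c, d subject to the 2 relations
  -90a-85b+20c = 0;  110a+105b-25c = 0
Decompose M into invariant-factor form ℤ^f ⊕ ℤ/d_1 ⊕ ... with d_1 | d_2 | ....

Answer: M ≅ ℤ^2 ⊕ ℤ/5 ⊕ ℤ/5

Derivation:
rank_ℚ(R)=2; free=4−2=2
SNF(R) diag = [5, 5] → torsion [5, 5]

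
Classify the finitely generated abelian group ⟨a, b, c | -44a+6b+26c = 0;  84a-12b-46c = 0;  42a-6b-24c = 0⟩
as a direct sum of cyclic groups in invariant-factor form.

Answer: M ≅ ℤ/2 ⊕ ℤ/2 ⊕ ℤ/6

Derivation:
rank_ℚ(R)=3; free=3−3=0
SNF(R) diag = [2, 2, 6] → torsion [2, 2, 6]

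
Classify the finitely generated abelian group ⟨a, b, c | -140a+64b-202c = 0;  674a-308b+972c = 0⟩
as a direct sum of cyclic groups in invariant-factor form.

Answer: M ≅ ℤ^1 ⊕ ℤ/2 ⊕ ℤ/2

Derivation:
rank_ℚ(R)=2; free=3−2=1
SNF(R) diag = [2, 2] → torsion [2, 2]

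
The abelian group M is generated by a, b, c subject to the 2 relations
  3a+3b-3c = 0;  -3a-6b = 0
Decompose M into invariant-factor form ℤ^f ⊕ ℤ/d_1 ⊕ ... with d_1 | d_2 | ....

rank_ℚ(R)=2; free=3−2=1
SNF(R) diag = [3, 3] → torsion [3, 3]

Answer: M ≅ ℤ^1 ⊕ ℤ/3 ⊕ ℤ/3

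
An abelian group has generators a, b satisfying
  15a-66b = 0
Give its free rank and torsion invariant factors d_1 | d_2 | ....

rank_ℚ(R)=1; free=2−1=1
SNF(R) diag = [3] → torsion [3]

Answer: M ≅ ℤ^1 ⊕ ℤ/3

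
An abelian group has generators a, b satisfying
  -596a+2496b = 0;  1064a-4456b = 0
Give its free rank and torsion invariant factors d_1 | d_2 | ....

rank_ℚ(R)=2; free=2−2=0
SNF(R) diag = [4, 8] → torsion [4, 8]

Answer: M ≅ ℤ/4 ⊕ ℤ/8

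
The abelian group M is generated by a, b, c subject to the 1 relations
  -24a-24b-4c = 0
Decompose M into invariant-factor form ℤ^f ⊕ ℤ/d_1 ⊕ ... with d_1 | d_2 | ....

rank_ℚ(R)=1; free=3−1=2
SNF(R) diag = [4] → torsion [4]

Answer: M ≅ ℤ^2 ⊕ ℤ/4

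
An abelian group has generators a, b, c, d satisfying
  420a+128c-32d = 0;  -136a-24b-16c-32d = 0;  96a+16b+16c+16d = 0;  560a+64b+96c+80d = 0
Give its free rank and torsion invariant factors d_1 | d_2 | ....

rank_ℚ(R)=4; free=4−4=0
SNF(R) diag = [4, 8, 16, 48] → torsion [4, 8, 16, 48]

Answer: M ≅ ℤ/4 ⊕ ℤ/8 ⊕ ℤ/16 ⊕ ℤ/48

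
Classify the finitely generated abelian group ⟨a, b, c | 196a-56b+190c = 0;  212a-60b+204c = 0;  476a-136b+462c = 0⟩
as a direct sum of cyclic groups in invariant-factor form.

rank_ℚ(R)=3; free=3−3=0
SNF(R) diag = [2, 4, 8] → torsion [2, 4, 8]

Answer: M ≅ ℤ/2 ⊕ ℤ/4 ⊕ ℤ/8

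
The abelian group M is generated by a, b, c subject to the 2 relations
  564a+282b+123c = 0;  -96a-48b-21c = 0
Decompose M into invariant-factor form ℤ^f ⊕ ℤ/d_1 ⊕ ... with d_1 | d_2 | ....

Answer: M ≅ ℤ^1 ⊕ ℤ/3 ⊕ ℤ/6

Derivation:
rank_ℚ(R)=2; free=3−2=1
SNF(R) diag = [3, 6] → torsion [3, 6]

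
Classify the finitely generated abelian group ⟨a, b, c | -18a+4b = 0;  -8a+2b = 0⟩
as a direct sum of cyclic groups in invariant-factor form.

rank_ℚ(R)=2; free=3−2=1
SNF(R) diag = [2, 2] → torsion [2, 2]

Answer: M ≅ ℤ^1 ⊕ ℤ/2 ⊕ ℤ/2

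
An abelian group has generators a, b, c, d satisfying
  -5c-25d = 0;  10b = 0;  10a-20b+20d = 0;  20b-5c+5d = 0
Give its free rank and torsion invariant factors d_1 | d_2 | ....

Answer: M ≅ ℤ/5 ⊕ ℤ/10 ⊕ ℤ/10 ⊕ ℤ/30

Derivation:
rank_ℚ(R)=4; free=4−4=0
SNF(R) diag = [5, 10, 10, 30] → torsion [5, 10, 10, 30]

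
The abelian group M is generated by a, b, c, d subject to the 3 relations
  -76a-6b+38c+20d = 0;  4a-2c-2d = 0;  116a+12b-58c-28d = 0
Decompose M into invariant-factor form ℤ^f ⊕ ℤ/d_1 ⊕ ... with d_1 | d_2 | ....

rank_ℚ(R)=3; free=4−3=1
SNF(R) diag = [2, 6, 6] → torsion [2, 6, 6]

Answer: M ≅ ℤ^1 ⊕ ℤ/2 ⊕ ℤ/6 ⊕ ℤ/6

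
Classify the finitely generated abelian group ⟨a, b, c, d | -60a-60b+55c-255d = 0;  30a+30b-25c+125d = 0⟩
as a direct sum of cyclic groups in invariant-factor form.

rank_ℚ(R)=2; free=4−2=2
SNF(R) diag = [5, 10] → torsion [5, 10]

Answer: M ≅ ℤ^2 ⊕ ℤ/5 ⊕ ℤ/10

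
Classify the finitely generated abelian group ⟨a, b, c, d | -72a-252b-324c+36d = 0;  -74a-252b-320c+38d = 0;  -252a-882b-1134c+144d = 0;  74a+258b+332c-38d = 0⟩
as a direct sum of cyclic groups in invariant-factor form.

rank_ℚ(R)=4; free=4−4=0
SNF(R) diag = [2, 6, 18, 36] → torsion [2, 6, 18, 36]

Answer: M ≅ ℤ/2 ⊕ ℤ/6 ⊕ ℤ/18 ⊕ ℤ/36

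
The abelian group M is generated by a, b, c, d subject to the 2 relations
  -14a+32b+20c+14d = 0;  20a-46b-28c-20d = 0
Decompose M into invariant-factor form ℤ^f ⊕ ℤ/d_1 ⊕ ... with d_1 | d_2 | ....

Answer: M ≅ ℤ^2 ⊕ ℤ/2 ⊕ ℤ/2

Derivation:
rank_ℚ(R)=2; free=4−2=2
SNF(R) diag = [2, 2] → torsion [2, 2]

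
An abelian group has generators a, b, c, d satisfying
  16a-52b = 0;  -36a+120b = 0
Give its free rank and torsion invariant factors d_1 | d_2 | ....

Answer: M ≅ ℤ^2 ⊕ ℤ/4 ⊕ ℤ/12

Derivation:
rank_ℚ(R)=2; free=4−2=2
SNF(R) diag = [4, 12] → torsion [4, 12]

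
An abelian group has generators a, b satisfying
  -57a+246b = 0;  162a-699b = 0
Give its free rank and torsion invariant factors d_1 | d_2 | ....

rank_ℚ(R)=2; free=2−2=0
SNF(R) diag = [3, 3] → torsion [3, 3]

Answer: M ≅ ℤ/3 ⊕ ℤ/3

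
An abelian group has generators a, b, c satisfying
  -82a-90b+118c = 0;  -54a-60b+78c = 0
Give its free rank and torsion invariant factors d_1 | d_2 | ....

Answer: M ≅ ℤ^1 ⊕ ℤ/2 ⊕ ℤ/6

Derivation:
rank_ℚ(R)=2; free=3−2=1
SNF(R) diag = [2, 6] → torsion [2, 6]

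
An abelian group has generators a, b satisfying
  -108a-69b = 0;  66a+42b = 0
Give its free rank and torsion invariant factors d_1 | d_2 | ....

rank_ℚ(R)=2; free=2−2=0
SNF(R) diag = [3, 6] → torsion [3, 6]

Answer: M ≅ ℤ/3 ⊕ ℤ/6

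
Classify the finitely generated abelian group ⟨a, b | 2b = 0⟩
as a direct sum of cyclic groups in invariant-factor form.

Answer: M ≅ ℤ^1 ⊕ ℤ/2

Derivation:
rank_ℚ(R)=1; free=2−1=1
SNF(R) diag = [2] → torsion [2]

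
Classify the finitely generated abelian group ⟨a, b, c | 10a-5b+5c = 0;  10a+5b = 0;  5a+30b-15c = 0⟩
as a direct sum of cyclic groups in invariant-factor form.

Answer: M ≅ ℤ/5 ⊕ ℤ/5 ⊕ ℤ/5

Derivation:
rank_ℚ(R)=3; free=3−3=0
SNF(R) diag = [5, 5, 5] → torsion [5, 5, 5]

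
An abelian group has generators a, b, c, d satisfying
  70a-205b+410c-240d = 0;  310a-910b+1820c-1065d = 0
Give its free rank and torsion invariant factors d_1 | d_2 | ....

Answer: M ≅ ℤ^2 ⊕ ℤ/5 ⊕ ℤ/15

Derivation:
rank_ℚ(R)=2; free=4−2=2
SNF(R) diag = [5, 15] → torsion [5, 15]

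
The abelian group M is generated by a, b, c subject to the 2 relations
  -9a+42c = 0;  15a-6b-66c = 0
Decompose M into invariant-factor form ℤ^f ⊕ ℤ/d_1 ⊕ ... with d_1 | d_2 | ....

rank_ℚ(R)=2; free=3−2=1
SNF(R) diag = [3, 6] → torsion [3, 6]

Answer: M ≅ ℤ^1 ⊕ ℤ/3 ⊕ ℤ/6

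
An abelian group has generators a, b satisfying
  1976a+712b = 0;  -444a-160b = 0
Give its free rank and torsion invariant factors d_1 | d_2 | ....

Answer: M ≅ ℤ/4 ⊕ ℤ/8

Derivation:
rank_ℚ(R)=2; free=2−2=0
SNF(R) diag = [4, 8] → torsion [4, 8]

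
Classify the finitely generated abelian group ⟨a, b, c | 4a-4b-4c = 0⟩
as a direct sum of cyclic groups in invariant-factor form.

rank_ℚ(R)=1; free=3−1=2
SNF(R) diag = [4] → torsion [4]

Answer: M ≅ ℤ^2 ⊕ ℤ/4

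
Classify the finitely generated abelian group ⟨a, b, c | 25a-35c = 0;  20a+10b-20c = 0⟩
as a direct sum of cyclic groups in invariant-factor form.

Answer: M ≅ ℤ^1 ⊕ ℤ/5 ⊕ ℤ/10

Derivation:
rank_ℚ(R)=2; free=3−2=1
SNF(R) diag = [5, 10] → torsion [5, 10]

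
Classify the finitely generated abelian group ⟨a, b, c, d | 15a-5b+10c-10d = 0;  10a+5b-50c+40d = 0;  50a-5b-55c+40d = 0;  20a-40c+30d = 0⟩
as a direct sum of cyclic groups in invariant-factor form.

rank_ℚ(R)=4; free=4−4=0
SNF(R) diag = [5, 5, 5, 10] → torsion [5, 5, 5, 10]

Answer: M ≅ ℤ/5 ⊕ ℤ/5 ⊕ ℤ/5 ⊕ ℤ/10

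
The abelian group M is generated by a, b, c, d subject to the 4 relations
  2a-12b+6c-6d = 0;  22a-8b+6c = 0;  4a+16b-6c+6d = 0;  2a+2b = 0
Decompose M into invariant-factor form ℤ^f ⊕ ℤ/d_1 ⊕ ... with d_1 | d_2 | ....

Answer: M ≅ ℤ/2 ⊕ ℤ/2 ⊕ ℤ/6 ⊕ ℤ/6

Derivation:
rank_ℚ(R)=4; free=4−4=0
SNF(R) diag = [2, 2, 6, 6] → torsion [2, 2, 6, 6]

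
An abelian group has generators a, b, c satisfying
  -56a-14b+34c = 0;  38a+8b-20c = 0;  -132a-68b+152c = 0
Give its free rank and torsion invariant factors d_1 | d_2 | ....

Answer: M ≅ ℤ/2 ⊕ ℤ/2 ⊕ ℤ/4

Derivation:
rank_ℚ(R)=3; free=3−3=0
SNF(R) diag = [2, 2, 4] → torsion [2, 2, 4]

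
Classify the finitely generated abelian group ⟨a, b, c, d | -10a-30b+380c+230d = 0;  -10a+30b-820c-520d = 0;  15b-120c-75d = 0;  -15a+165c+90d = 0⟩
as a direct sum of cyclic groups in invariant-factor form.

Answer: M ≅ ℤ/5 ⊕ ℤ/15 ⊕ ℤ/30 ⊕ ℤ/90

Derivation:
rank_ℚ(R)=4; free=4−4=0
SNF(R) diag = [5, 15, 30, 90] → torsion [5, 15, 30, 90]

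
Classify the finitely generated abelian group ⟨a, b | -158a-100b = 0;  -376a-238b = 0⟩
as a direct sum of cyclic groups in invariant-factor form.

Answer: M ≅ ℤ/2 ⊕ ℤ/2

Derivation:
rank_ℚ(R)=2; free=2−2=0
SNF(R) diag = [2, 2] → torsion [2, 2]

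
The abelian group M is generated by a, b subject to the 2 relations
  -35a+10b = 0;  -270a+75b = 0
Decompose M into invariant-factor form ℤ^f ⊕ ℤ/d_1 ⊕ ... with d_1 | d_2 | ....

rank_ℚ(R)=2; free=2−2=0
SNF(R) diag = [5, 15] → torsion [5, 15]

Answer: M ≅ ℤ/5 ⊕ ℤ/15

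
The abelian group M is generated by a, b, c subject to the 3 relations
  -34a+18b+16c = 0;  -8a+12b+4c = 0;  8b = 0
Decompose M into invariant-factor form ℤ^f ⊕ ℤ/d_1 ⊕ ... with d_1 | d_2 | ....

rank_ℚ(R)=3; free=3−3=0
SNF(R) diag = [2, 4, 8] → torsion [2, 4, 8]

Answer: M ≅ ℤ/2 ⊕ ℤ/4 ⊕ ℤ/8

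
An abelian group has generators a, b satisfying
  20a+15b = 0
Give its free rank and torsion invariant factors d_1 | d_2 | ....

rank_ℚ(R)=1; free=2−1=1
SNF(R) diag = [5] → torsion [5]

Answer: M ≅ ℤ^1 ⊕ ℤ/5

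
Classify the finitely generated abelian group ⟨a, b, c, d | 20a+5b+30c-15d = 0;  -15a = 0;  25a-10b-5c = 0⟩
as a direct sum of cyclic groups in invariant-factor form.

Answer: M ≅ ℤ^1 ⊕ ℤ/5 ⊕ ℤ/5 ⊕ ℤ/15

Derivation:
rank_ℚ(R)=3; free=4−3=1
SNF(R) diag = [5, 5, 15] → torsion [5, 5, 15]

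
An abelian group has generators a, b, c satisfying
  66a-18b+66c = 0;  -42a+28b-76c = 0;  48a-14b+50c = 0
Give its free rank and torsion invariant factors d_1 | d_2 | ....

rank_ℚ(R)=3; free=3−3=0
SNF(R) diag = [2, 6, 12] → torsion [2, 6, 12]

Answer: M ≅ ℤ/2 ⊕ ℤ/6 ⊕ ℤ/12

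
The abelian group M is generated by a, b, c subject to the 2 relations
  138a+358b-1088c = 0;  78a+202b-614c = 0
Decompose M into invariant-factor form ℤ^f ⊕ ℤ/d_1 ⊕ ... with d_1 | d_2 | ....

Answer: M ≅ ℤ^1 ⊕ ℤ/2 ⊕ ℤ/6

Derivation:
rank_ℚ(R)=2; free=3−2=1
SNF(R) diag = [2, 6] → torsion [2, 6]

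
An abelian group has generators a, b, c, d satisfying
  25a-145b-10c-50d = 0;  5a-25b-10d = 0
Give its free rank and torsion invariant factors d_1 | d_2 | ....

Answer: M ≅ ℤ^2 ⊕ ℤ/5 ⊕ ℤ/10

Derivation:
rank_ℚ(R)=2; free=4−2=2
SNF(R) diag = [5, 10] → torsion [5, 10]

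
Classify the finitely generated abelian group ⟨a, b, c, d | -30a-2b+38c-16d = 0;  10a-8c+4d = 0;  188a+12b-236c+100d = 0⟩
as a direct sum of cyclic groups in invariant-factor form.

Answer: M ≅ ℤ^1 ⊕ ℤ/2 ⊕ ℤ/2 ⊕ ℤ/4

Derivation:
rank_ℚ(R)=3; free=4−3=1
SNF(R) diag = [2, 2, 4] → torsion [2, 2, 4]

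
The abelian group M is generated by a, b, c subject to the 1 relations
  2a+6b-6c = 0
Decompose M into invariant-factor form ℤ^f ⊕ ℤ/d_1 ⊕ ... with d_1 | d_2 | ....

rank_ℚ(R)=1; free=3−1=2
SNF(R) diag = [2] → torsion [2]

Answer: M ≅ ℤ^2 ⊕ ℤ/2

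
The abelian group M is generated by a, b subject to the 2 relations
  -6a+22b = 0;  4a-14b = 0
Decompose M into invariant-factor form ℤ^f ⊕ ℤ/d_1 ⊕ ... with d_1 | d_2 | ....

rank_ℚ(R)=2; free=2−2=0
SNF(R) diag = [2, 2] → torsion [2, 2]

Answer: M ≅ ℤ/2 ⊕ ℤ/2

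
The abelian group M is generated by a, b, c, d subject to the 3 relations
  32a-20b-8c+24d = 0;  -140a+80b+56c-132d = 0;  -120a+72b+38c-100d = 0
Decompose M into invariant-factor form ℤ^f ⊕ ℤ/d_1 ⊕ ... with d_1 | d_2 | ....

Answer: M ≅ ℤ^1 ⊕ ℤ/2 ⊕ ℤ/4 ⊕ ℤ/12

Derivation:
rank_ℚ(R)=3; free=4−3=1
SNF(R) diag = [2, 4, 12] → torsion [2, 4, 12]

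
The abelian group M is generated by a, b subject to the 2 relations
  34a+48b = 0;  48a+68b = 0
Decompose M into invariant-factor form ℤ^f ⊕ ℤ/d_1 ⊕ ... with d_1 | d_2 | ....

Answer: M ≅ ℤ/2 ⊕ ℤ/4

Derivation:
rank_ℚ(R)=2; free=2−2=0
SNF(R) diag = [2, 4] → torsion [2, 4]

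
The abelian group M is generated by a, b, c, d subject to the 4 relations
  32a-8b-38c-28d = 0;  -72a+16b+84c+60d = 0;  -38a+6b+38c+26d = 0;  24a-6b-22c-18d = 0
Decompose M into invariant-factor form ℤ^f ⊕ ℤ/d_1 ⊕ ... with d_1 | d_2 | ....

rank_ℚ(R)=4; free=4−4=0
SNF(R) diag = [2, 2, 2, 4] → torsion [2, 2, 2, 4]

Answer: M ≅ ℤ/2 ⊕ ℤ/2 ⊕ ℤ/2 ⊕ ℤ/4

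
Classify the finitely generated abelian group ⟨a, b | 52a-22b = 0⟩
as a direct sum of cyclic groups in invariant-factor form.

Answer: M ≅ ℤ^1 ⊕ ℤ/2

Derivation:
rank_ℚ(R)=1; free=2−1=1
SNF(R) diag = [2] → torsion [2]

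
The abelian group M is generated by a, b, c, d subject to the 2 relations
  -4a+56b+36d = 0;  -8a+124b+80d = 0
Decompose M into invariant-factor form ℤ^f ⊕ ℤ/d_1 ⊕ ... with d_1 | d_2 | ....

rank_ℚ(R)=2; free=4−2=2
SNF(R) diag = [4, 4] → torsion [4, 4]

Answer: M ≅ ℤ^2 ⊕ ℤ/4 ⊕ ℤ/4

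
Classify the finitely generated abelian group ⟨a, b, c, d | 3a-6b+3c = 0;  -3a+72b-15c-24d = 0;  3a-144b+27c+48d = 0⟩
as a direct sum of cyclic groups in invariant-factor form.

Answer: M ≅ ℤ^1 ⊕ ℤ/3 ⊕ ℤ/6 ⊕ ℤ/12

Derivation:
rank_ℚ(R)=3; free=4−3=1
SNF(R) diag = [3, 6, 12] → torsion [3, 6, 12]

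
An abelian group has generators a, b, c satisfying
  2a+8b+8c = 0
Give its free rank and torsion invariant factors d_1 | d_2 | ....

rank_ℚ(R)=1; free=3−1=2
SNF(R) diag = [2] → torsion [2]

Answer: M ≅ ℤ^2 ⊕ ℤ/2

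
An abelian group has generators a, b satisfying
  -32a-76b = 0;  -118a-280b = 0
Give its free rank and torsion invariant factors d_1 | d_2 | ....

Answer: M ≅ ℤ/2 ⊕ ℤ/4

Derivation:
rank_ℚ(R)=2; free=2−2=0
SNF(R) diag = [2, 4] → torsion [2, 4]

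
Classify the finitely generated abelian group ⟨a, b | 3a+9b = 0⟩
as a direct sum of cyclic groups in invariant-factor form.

Answer: M ≅ ℤ^1 ⊕ ℤ/3

Derivation:
rank_ℚ(R)=1; free=2−1=1
SNF(R) diag = [3] → torsion [3]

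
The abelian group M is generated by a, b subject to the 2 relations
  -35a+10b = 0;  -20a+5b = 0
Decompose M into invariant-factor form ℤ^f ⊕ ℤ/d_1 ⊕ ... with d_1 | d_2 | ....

rank_ℚ(R)=2; free=2−2=0
SNF(R) diag = [5, 5] → torsion [5, 5]

Answer: M ≅ ℤ/5 ⊕ ℤ/5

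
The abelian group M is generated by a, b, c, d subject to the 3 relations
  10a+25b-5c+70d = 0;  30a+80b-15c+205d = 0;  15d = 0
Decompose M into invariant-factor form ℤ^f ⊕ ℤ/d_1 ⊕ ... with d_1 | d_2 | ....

rank_ℚ(R)=3; free=4−3=1
SNF(R) diag = [5, 5, 15] → torsion [5, 5, 15]

Answer: M ≅ ℤ^1 ⊕ ℤ/5 ⊕ ℤ/5 ⊕ ℤ/15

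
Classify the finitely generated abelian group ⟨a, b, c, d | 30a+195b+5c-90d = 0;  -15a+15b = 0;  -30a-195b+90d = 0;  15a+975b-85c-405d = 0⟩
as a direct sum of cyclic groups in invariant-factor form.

Answer: M ≅ ℤ/5 ⊕ ℤ/15 ⊕ ℤ/45 ⊕ ℤ/45

Derivation:
rank_ℚ(R)=4; free=4−4=0
SNF(R) diag = [5, 15, 45, 45] → torsion [5, 15, 45, 45]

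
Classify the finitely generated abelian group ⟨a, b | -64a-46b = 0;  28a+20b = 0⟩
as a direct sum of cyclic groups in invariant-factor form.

rank_ℚ(R)=2; free=2−2=0
SNF(R) diag = [2, 4] → torsion [2, 4]

Answer: M ≅ ℤ/2 ⊕ ℤ/4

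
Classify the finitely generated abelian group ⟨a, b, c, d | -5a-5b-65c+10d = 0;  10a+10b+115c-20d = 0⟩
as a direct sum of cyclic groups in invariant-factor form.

rank_ℚ(R)=2; free=4−2=2
SNF(R) diag = [5, 15] → torsion [5, 15]

Answer: M ≅ ℤ^2 ⊕ ℤ/5 ⊕ ℤ/15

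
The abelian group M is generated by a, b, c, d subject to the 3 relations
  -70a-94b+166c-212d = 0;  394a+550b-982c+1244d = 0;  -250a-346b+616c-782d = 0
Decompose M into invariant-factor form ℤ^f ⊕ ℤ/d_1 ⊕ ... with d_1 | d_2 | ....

rank_ℚ(R)=3; free=4−3=1
SNF(R) diag = [2, 6, 12] → torsion [2, 6, 12]

Answer: M ≅ ℤ^1 ⊕ ℤ/2 ⊕ ℤ/6 ⊕ ℤ/12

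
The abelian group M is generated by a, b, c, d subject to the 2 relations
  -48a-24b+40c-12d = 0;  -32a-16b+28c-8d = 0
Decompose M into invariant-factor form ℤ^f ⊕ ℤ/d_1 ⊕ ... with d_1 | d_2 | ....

Answer: M ≅ ℤ^2 ⊕ ℤ/4 ⊕ ℤ/4

Derivation:
rank_ℚ(R)=2; free=4−2=2
SNF(R) diag = [4, 4] → torsion [4, 4]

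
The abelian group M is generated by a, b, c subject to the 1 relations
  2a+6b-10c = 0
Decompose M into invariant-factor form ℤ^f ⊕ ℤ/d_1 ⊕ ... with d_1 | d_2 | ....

rank_ℚ(R)=1; free=3−1=2
SNF(R) diag = [2] → torsion [2]

Answer: M ≅ ℤ^2 ⊕ ℤ/2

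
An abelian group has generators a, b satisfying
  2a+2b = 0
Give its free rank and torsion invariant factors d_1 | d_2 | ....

rank_ℚ(R)=1; free=2−1=1
SNF(R) diag = [2] → torsion [2]

Answer: M ≅ ℤ^1 ⊕ ℤ/2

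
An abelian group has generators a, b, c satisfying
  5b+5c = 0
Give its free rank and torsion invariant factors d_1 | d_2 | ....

Answer: M ≅ ℤ^2 ⊕ ℤ/5

Derivation:
rank_ℚ(R)=1; free=3−1=2
SNF(R) diag = [5] → torsion [5]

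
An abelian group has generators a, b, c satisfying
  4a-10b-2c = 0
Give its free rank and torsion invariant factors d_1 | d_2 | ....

rank_ℚ(R)=1; free=3−1=2
SNF(R) diag = [2] → torsion [2]

Answer: M ≅ ℤ^2 ⊕ ℤ/2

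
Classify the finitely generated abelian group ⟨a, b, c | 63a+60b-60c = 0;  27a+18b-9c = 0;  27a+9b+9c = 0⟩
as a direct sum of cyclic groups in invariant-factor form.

Answer: M ≅ ℤ/3 ⊕ ℤ/9 ⊕ ℤ/27

Derivation:
rank_ℚ(R)=3; free=3−3=0
SNF(R) diag = [3, 9, 27] → torsion [3, 9, 27]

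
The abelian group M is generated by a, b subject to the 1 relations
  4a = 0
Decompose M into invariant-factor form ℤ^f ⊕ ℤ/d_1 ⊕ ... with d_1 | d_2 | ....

Answer: M ≅ ℤ^1 ⊕ ℤ/4

Derivation:
rank_ℚ(R)=1; free=2−1=1
SNF(R) diag = [4] → torsion [4]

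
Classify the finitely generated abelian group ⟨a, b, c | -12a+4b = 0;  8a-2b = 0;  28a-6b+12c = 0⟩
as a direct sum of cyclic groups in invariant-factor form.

rank_ℚ(R)=3; free=3−3=0
SNF(R) diag = [2, 4, 12] → torsion [2, 4, 12]

Answer: M ≅ ℤ/2 ⊕ ℤ/4 ⊕ ℤ/12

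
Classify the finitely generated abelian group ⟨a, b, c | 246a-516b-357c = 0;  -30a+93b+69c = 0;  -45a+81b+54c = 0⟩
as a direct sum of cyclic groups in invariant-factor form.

rank_ℚ(R)=3; free=3−3=0
SNF(R) diag = [3, 9, 9] → torsion [3, 9, 9]

Answer: M ≅ ℤ/3 ⊕ ℤ/9 ⊕ ℤ/9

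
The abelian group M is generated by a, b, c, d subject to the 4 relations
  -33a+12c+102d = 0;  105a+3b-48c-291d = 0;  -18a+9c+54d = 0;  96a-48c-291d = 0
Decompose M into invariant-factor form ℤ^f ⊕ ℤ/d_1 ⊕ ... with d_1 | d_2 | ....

rank_ℚ(R)=4; free=4−4=0
SNF(R) diag = [3, 3, 9, 9] → torsion [3, 3, 9, 9]

Answer: M ≅ ℤ/3 ⊕ ℤ/3 ⊕ ℤ/9 ⊕ ℤ/9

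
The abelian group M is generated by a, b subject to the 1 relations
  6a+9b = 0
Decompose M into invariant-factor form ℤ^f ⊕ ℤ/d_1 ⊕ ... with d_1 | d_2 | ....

Answer: M ≅ ℤ^1 ⊕ ℤ/3

Derivation:
rank_ℚ(R)=1; free=2−1=1
SNF(R) diag = [3] → torsion [3]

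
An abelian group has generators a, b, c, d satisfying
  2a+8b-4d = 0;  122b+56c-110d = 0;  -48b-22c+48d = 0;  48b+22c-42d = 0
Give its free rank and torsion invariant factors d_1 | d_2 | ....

Answer: M ≅ ℤ/2 ⊕ ℤ/2 ⊕ ℤ/2 ⊕ ℤ/6

Derivation:
rank_ℚ(R)=4; free=4−4=0
SNF(R) diag = [2, 2, 2, 6] → torsion [2, 2, 2, 6]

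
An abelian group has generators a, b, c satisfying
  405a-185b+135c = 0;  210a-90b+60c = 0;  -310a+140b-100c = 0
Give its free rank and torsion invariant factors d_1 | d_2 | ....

Answer: M ≅ ℤ/5 ⊕ ℤ/10 ⊕ ℤ/30

Derivation:
rank_ℚ(R)=3; free=3−3=0
SNF(R) diag = [5, 10, 30] → torsion [5, 10, 30]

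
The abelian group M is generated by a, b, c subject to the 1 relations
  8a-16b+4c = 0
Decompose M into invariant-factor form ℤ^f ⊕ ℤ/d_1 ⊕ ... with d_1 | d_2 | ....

rank_ℚ(R)=1; free=3−1=2
SNF(R) diag = [4] → torsion [4]

Answer: M ≅ ℤ^2 ⊕ ℤ/4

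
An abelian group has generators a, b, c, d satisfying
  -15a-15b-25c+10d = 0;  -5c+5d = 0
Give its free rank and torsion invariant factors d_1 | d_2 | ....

Answer: M ≅ ℤ^2 ⊕ ℤ/5 ⊕ ℤ/15

Derivation:
rank_ℚ(R)=2; free=4−2=2
SNF(R) diag = [5, 15] → torsion [5, 15]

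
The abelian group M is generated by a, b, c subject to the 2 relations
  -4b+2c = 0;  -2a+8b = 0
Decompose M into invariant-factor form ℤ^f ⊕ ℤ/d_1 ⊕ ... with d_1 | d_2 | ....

rank_ℚ(R)=2; free=3−2=1
SNF(R) diag = [2, 2] → torsion [2, 2]

Answer: M ≅ ℤ^1 ⊕ ℤ/2 ⊕ ℤ/2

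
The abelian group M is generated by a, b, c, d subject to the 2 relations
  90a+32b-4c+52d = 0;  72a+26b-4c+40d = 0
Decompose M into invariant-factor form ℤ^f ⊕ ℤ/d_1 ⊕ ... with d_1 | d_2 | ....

rank_ℚ(R)=2; free=4−2=2
SNF(R) diag = [2, 6] → torsion [2, 6]

Answer: M ≅ ℤ^2 ⊕ ℤ/2 ⊕ ℤ/6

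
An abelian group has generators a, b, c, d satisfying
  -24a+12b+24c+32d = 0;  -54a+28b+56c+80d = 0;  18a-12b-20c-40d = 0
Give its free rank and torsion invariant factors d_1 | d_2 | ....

rank_ℚ(R)=3; free=4−3=1
SNF(R) diag = [2, 4, 4] → torsion [2, 4, 4]

Answer: M ≅ ℤ^1 ⊕ ℤ/2 ⊕ ℤ/4 ⊕ ℤ/4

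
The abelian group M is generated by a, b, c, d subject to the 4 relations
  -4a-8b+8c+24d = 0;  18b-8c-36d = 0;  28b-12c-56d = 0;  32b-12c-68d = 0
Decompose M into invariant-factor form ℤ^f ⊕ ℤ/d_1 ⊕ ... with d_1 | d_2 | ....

rank_ℚ(R)=4; free=4−4=0
SNF(R) diag = [2, 4, 4, 4] → torsion [2, 4, 4, 4]

Answer: M ≅ ℤ/2 ⊕ ℤ/4 ⊕ ℤ/4 ⊕ ℤ/4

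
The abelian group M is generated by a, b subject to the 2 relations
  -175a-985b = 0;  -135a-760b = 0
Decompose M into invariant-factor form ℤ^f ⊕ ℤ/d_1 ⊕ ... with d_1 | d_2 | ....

rank_ℚ(R)=2; free=2−2=0
SNF(R) diag = [5, 5] → torsion [5, 5]

Answer: M ≅ ℤ/5 ⊕ ℤ/5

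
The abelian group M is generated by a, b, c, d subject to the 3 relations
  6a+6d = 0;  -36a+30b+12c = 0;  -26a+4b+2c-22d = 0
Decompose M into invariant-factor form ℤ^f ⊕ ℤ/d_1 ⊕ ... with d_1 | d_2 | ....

rank_ℚ(R)=3; free=4−3=1
SNF(R) diag = [2, 6, 6] → torsion [2, 6, 6]

Answer: M ≅ ℤ^1 ⊕ ℤ/2 ⊕ ℤ/6 ⊕ ℤ/6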